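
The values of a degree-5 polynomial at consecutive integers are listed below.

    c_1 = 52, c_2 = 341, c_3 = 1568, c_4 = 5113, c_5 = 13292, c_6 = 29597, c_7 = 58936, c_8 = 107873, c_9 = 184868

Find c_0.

17

Δ: 289  1227  3545  8179  16305  29339  48937  76995
Δ²: 938  2318  4634  8126  13034  19598  28058
Δ³: 1380  2316  3492  4908  6564  8460
Δ⁴: 936  1176  1416  1656  1896
Δ⁵: 240  240  240  240
The fifth differences are constant at 240.
Work back: 936 − 240 = 696;  1380 − 696 = 684;  938 − 684 = 254;  289 − 254 = 35;  52 − 35 = 17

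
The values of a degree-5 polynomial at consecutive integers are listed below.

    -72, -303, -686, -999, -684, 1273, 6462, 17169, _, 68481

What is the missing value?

36496

Using the first 8 terms:
D1: -231  -383  -313  315  1957  5189  10707
D2: -152  70  628  1642  3232  5518
D3: 222  558  1014  1590  2286
D4: 336  456  576  696
D5: 120  120  120
Constant fifth difference = 120.
Extend forward: 696 + 120 = 816;  2286 + 816 = 3102;  5518 + 3102 = 8620;  10707 + 8620 = 19327;  17169 + 19327 = 36496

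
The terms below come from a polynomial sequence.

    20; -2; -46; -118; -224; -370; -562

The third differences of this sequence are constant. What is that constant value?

-6

D1: -22, -44, -72, -106, -146, -192
D2: -22, -28, -34, -40, -46
D3: -6, -6, -6, -6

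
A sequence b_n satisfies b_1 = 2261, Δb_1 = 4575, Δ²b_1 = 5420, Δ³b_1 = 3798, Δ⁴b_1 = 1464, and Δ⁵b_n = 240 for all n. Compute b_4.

36044

Build the table forward from the leading diagonal:
D5: 240  240  240  240
D4: 1464  1704  1944  2184
D3: 3798  5262  6966  8910
D2: 5420  9218  14480  21446
D1: 4575  9995  19213  33693
b: 2261  6836  16831  36044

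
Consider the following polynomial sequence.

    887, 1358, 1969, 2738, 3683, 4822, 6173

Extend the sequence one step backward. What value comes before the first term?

538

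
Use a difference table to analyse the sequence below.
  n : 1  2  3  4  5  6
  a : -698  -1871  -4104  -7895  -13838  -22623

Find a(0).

-1173, -2233, -3791, -5943, -8785
-1060, -1558, -2152, -2842
-498, -594, -690
-96, -96
The fourth differences are constant at -96.
Work back: -498 + 96 = -402;  -1060 + 402 = -658;  -1173 + 658 = -515;  -698 + 515 = -183

-183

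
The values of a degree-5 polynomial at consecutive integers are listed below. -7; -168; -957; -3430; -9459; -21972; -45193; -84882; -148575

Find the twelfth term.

-590718

D1: -161  -789  -2473  -6029  -12513  -23221  -39689  -63693
D2: -628  -1684  -3556  -6484  -10708  -16468  -24004
D3: -1056  -1872  -2928  -4224  -5760  -7536
D4: -816  -1056  -1296  -1536  -1776
D5: -240  -240  -240  -240
Fifth differences constant at -240.
-1776 − 240 = -2016;  -7536 − 2016 = -9552;  -24004 − 9552 = -33556;  -63693 − 33556 = -97249;  -148575 − 97249 = -245824
-2016 − 240 = -2256;  -9552 − 2256 = -11808;  -33556 − 11808 = -45364;  -97249 − 45364 = -142613;  -245824 − 142613 = -388437
-2256 − 240 = -2496;  -11808 − 2496 = -14304;  -45364 − 14304 = -59668;  -142613 − 59668 = -202281;  -388437 − 202281 = -590718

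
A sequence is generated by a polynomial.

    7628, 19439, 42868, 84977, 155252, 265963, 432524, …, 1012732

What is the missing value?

673853

Using the first 7 terms:
11811, 23429, 42109, 70275, 110711, 166561
11618, 18680, 28166, 40436, 55850
7062, 9486, 12270, 15414
2424, 2784, 3144
360, 360
Constant fifth difference = 360.
Extend forward: 3144 + 360 = 3504;  15414 + 3504 = 18918;  55850 + 18918 = 74768;  166561 + 74768 = 241329;  432524 + 241329 = 673853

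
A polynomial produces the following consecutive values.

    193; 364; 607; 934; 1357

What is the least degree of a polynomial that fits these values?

First differences: 171, 243, 327, 423
Second differences: 72, 84, 96
Third differences: 12, 12
The third differences are constant, so the polynomial has degree 3.

3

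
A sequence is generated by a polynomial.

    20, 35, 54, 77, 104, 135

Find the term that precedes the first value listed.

9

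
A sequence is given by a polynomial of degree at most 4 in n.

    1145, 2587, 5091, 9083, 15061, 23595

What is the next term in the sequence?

35327

Δ: 1442  2504  3992  5978  8534
Δ²: 1062  1488  1986  2556
Δ³: 426  498  570
Δ⁴: 72  72
The fourth differences are constant (72).
570 + 72 = 642;  2556 + 642 = 3198;  8534 + 3198 = 11732;  23595 + 11732 = 35327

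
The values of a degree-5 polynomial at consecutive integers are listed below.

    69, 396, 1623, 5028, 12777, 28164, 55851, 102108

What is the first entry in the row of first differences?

327

First differences: 327, 1227, 3405, 7749, 15387, 27687, 46257
Second differences: 900, 2178, 4344, 7638, 12300, 18570
Third differences: 1278, 2166, 3294, 4662, 6270
Fourth differences: 888, 1128, 1368, 1608
Fifth differences: 240, 240, 240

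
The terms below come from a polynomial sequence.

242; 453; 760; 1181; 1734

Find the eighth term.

4365

D1: 211 , 307 , 421 , 553
D2: 96 , 114 , 132
D3: 18 , 18
The third differences are constant (18).
132 + 18 = 150;  553 + 150 = 703;  1734 + 703 = 2437
150 + 18 = 168;  703 + 168 = 871;  2437 + 871 = 3308
168 + 18 = 186;  871 + 186 = 1057;  3308 + 1057 = 4365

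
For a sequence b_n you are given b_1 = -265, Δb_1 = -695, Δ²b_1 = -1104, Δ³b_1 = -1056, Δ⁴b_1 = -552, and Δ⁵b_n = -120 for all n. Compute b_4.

Build the table forward from the leading diagonal:
D5: -120, -120, -120, -120
D4: -552, -672, -792, -912
D3: -1056, -1608, -2280, -3072
D2: -1104, -2160, -3768, -6048
D1: -695, -1799, -3959, -7727
b: -265, -960, -2759, -6718

-6718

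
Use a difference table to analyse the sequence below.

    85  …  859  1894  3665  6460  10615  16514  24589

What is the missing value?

Using the last 7 terms:
Δ: 1035  1771  2795  4155  5899  8075
Δ²: 736  1024  1360  1744  2176
Δ³: 288  336  384  432
Δ⁴: 48  48  48
Constant fourth difference = 48.
Extend backward: 288 − 48 = 240;  736 − 240 = 496;  1035 − 496 = 539;  859 − 539 = 320

320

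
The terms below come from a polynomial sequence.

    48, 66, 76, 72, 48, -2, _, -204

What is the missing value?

-84

Using the first 6 terms:
18  10  -4  -24  -50
-8  -14  -20  -26
-6  -6  -6
Constant third difference = -6.
Extend forward: -26 − 6 = -32;  -50 − 32 = -82;  -2 − 82 = -84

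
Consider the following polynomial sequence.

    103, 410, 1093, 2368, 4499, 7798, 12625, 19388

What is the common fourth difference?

48

D1: 307, 683, 1275, 2131, 3299, 4827, 6763
D2: 376, 592, 856, 1168, 1528, 1936
D3: 216, 264, 312, 360, 408
D4: 48, 48, 48, 48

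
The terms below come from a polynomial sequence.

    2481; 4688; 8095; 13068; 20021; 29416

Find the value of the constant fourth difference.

48

First differences: 2207, 3407, 4973, 6953, 9395
Second differences: 1200, 1566, 1980, 2442
Third differences: 366, 414, 462
Fourth differences: 48, 48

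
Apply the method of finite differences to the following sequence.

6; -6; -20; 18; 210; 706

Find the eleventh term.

First differences: -12, -14, 38, 192, 496
Second differences: -2, 52, 154, 304
Third differences: 54, 102, 150
Fourth differences: 48, 48
Constant fourth difference = 48, so extend:
150 + 48 = 198;  304 + 198 = 502;  496 + 502 = 998;  706 + 998 = 1704
198 + 48 = 246;  502 + 246 = 748;  998 + 748 = 1746;  1704 + 1746 = 3450
246 + 48 = 294;  748 + 294 = 1042;  1746 + 1042 = 2788;  3450 + 2788 = 6238
294 + 48 = 342;  1042 + 342 = 1384;  2788 + 1384 = 4172;  6238 + 4172 = 10410
342 + 48 = 390;  1384 + 390 = 1774;  4172 + 1774 = 5946;  10410 + 5946 = 16356

16356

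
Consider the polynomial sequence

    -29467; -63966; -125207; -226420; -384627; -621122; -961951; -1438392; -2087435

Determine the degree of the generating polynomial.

5

First differences: -34499, -61241, -101213, -158207, -236495, -340829, -476441, -649043
Second differences: -26742, -39972, -56994, -78288, -104334, -135612, -172602
Third differences: -13230, -17022, -21294, -26046, -31278, -36990
Fourth differences: -3792, -4272, -4752, -5232, -5712
Fifth differences: -480, -480, -480, -480
The fifth differences are constant, so the polynomial has degree 5.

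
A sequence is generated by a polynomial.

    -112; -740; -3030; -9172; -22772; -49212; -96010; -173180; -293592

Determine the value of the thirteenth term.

D1: -628, -2290, -6142, -13600, -26440, -46798, -77170, -120412
D2: -1662, -3852, -7458, -12840, -20358, -30372, -43242
D3: -2190, -3606, -5382, -7518, -10014, -12870
D4: -1416, -1776, -2136, -2496, -2856
D5: -360, -360, -360, -360
Fifth differences constant at -360.
-2856 − 360 = -3216;  -12870 − 3216 = -16086;  -43242 − 16086 = -59328;  -120412 − 59328 = -179740;  -293592 − 179740 = -473332
-3216 − 360 = -3576;  -16086 − 3576 = -19662;  -59328 − 19662 = -78990;  -179740 − 78990 = -258730;  -473332 − 258730 = -732062
-3576 − 360 = -3936;  -19662 − 3936 = -23598;  -78990 − 23598 = -102588;  -258730 − 102588 = -361318;  -732062 − 361318 = -1093380
-3936 − 360 = -4296;  -23598 − 4296 = -27894;  -102588 − 27894 = -130482;  -361318 − 130482 = -491800;  -1093380 − 491800 = -1585180

-1585180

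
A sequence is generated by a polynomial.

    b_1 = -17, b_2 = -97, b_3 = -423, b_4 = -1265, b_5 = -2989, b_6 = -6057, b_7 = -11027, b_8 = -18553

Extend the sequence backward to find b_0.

-9

D1: -80  -326  -842  -1724  -3068  -4970  -7526
D2: -246  -516  -882  -1344  -1902  -2556
D3: -270  -366  -462  -558  -654
D4: -96  -96  -96  -96
The fourth differences are constant at -96.
Work back: -270 + 96 = -174;  -246 + 174 = -72;  -80 + 72 = -8;  -17 + 8 = -9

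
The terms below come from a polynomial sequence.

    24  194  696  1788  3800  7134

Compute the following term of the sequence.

D1: 170, 502, 1092, 2012, 3334
D2: 332, 590, 920, 1322
D3: 258, 330, 402
D4: 72, 72
The fourth differences are constant (72).
402 + 72 = 474;  1322 + 474 = 1796;  3334 + 1796 = 5130;  7134 + 5130 = 12264

12264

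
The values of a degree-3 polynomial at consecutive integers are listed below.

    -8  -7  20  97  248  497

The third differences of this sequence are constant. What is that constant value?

24

Δ: 1, 27, 77, 151, 249
Δ²: 26, 50, 74, 98
Δ³: 24, 24, 24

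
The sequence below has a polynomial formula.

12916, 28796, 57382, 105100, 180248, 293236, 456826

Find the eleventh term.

1968206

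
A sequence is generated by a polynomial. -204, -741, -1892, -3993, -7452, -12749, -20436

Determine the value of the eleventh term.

-88644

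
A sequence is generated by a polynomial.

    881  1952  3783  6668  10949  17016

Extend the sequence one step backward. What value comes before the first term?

1071, 1831, 2885, 4281, 6067
760, 1054, 1396, 1786
294, 342, 390
48, 48
The fourth differences are constant at 48.
Work back: 294 − 48 = 246;  760 − 246 = 514;  1071 − 514 = 557;  881 − 557 = 324

324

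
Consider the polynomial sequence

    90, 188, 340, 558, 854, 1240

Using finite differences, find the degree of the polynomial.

First differences: 98, 152, 218, 296, 386
Second differences: 54, 66, 78, 90
Third differences: 12, 12, 12
The third differences are constant, so the polynomial has degree 3.

3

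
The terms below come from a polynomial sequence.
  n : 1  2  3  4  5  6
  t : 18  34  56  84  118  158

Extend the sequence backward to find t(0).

8

D1: 16, 22, 28, 34, 40
D2: 6, 6, 6, 6
The second differences are constant at 6.
Work back: 16 − 6 = 10;  18 − 10 = 8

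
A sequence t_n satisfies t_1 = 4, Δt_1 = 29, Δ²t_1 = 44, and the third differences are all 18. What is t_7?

1198

Build the table forward from the leading diagonal:
D3: 18, 18, 18, 18, 18, 18, 18
D2: 44, 62, 80, 98, 116, 134, 152
D1: 29, 73, 135, 215, 313, 429, 563
t: 4, 33, 106, 241, 456, 769, 1198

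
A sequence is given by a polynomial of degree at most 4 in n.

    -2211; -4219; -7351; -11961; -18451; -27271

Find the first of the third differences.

Δ: -2008, -3132, -4610, -6490, -8820
Δ²: -1124, -1478, -1880, -2330
Δ³: -354, -402, -450
Δ⁴: -48, -48

-354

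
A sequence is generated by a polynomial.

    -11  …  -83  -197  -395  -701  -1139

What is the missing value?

Using the last 5 terms:
First differences: -114  -198  -306  -438
Second differences: -84  -108  -132
Third differences: -24  -24
Constant third difference = -24.
Extend backward: -84 + 24 = -60;  -114 + 60 = -54;  -83 + 54 = -29

-29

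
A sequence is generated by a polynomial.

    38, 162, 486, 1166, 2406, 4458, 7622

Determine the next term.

12246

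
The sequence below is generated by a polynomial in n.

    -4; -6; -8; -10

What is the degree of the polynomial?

1

First differences: -2, -2, -2
The first differences are constant, so the polynomial has degree 1.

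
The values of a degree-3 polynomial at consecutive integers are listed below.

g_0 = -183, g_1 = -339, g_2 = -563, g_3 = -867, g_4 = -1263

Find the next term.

-1763

Δ: -156 , -224 , -304 , -396
Δ²: -68 , -80 , -92
Δ³: -12 , -12
The third differences are constant (-12).
-92 − 12 = -104;  -396 − 104 = -500;  -1263 − 500 = -1763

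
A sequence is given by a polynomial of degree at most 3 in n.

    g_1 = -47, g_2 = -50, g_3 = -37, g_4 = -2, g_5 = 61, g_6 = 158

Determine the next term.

D1: -3, 13, 35, 63, 97
D2: 16, 22, 28, 34
D3: 6, 6, 6
The third differences are constant (6).
34 + 6 = 40;  97 + 40 = 137;  158 + 137 = 295

295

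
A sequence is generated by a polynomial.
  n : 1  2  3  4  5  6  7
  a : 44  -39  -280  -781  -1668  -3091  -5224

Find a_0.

Δ: -83  -241  -501  -887  -1423  -2133
Δ²: -158  -260  -386  -536  -710
Δ³: -102  -126  -150  -174
Δ⁴: -24  -24  -24
The fourth differences are constant at -24.
Work back: -102 + 24 = -78;  -158 + 78 = -80;  -83 + 80 = -3;  44 + 3 = 47

47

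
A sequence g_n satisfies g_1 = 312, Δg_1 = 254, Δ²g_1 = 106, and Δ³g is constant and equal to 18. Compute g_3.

926

Build the table forward from the leading diagonal:
Δ³: 18  18  18
Δ²: 106  124  142
Δ: 254  360  484
g: 312  566  926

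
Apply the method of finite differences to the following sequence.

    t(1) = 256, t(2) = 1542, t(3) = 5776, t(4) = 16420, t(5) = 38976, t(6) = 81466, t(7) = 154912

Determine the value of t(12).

1642732

First differences: 1286  4234  10644  22556  42490  73446
Second differences: 2948  6410  11912  19934  30956
Third differences: 3462  5502  8022  11022
Fourth differences: 2040  2520  3000
Fifth differences: 480  480
The fifth differences are constant (480).
3000 + 480 = 3480;  11022 + 3480 = 14502;  30956 + 14502 = 45458;  73446 + 45458 = 118904;  154912 + 118904 = 273816
3480 + 480 = 3960;  14502 + 3960 = 18462;  45458 + 18462 = 63920;  118904 + 63920 = 182824;  273816 + 182824 = 456640
3960 + 480 = 4440;  18462 + 4440 = 22902;  63920 + 22902 = 86822;  182824 + 86822 = 269646;  456640 + 269646 = 726286
4440 + 480 = 4920;  22902 + 4920 = 27822;  86822 + 27822 = 114644;  269646 + 114644 = 384290;  726286 + 384290 = 1110576
4920 + 480 = 5400;  27822 + 5400 = 33222;  114644 + 33222 = 147866;  384290 + 147866 = 532156;  1110576 + 532156 = 1642732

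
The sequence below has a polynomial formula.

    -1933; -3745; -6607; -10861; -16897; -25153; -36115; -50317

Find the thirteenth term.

-191977

-1812  -2862  -4254  -6036  -8256  -10962  -14202
-1050  -1392  -1782  -2220  -2706  -3240
-342  -390  -438  -486  -534
-48  -48  -48  -48
The fourth differences are constant (-48).
-534 − 48 = -582;  -3240 − 582 = -3822;  -14202 − 3822 = -18024;  -50317 − 18024 = -68341
-582 − 48 = -630;  -3822 − 630 = -4452;  -18024 − 4452 = -22476;  -68341 − 22476 = -90817
-630 − 48 = -678;  -4452 − 678 = -5130;  -22476 − 5130 = -27606;  -90817 − 27606 = -118423
-678 − 48 = -726;  -5130 − 726 = -5856;  -27606 − 5856 = -33462;  -118423 − 33462 = -151885
-726 − 48 = -774;  -5856 − 774 = -6630;  -33462 − 6630 = -40092;  -151885 − 40092 = -191977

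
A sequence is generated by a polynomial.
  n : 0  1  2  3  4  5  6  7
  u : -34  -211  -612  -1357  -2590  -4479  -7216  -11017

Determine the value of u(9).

-22795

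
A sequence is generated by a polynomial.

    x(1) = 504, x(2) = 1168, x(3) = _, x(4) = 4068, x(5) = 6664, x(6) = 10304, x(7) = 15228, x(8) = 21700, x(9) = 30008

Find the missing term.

2300

Using the last 6 terms:
2596, 3640, 4924, 6472, 8308
1044, 1284, 1548, 1836
240, 264, 288
24, 24
Constant fourth difference = 24.
Extend backward: 240 − 24 = 216;  1044 − 216 = 828;  2596 − 828 = 1768;  4068 − 1768 = 2300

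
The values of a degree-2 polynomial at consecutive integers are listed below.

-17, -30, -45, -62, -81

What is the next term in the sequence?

First differences: -13, -15, -17, -19
Second differences: -2, -2, -2
Second differences constant at -2.
-19 − 2 = -21;  -81 − 21 = -102

-102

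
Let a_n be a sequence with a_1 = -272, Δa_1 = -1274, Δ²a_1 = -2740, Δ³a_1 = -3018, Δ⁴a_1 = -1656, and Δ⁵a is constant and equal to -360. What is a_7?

-136376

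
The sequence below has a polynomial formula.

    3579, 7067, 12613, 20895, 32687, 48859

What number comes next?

First differences: 3488  5546  8282  11792  16172
Second differences: 2058  2736  3510  4380
Third differences: 678  774  870
Fourth differences: 96  96
Constant fourth difference = 96, so extend:
870 + 96 = 966;  4380 + 966 = 5346;  16172 + 5346 = 21518;  48859 + 21518 = 70377

70377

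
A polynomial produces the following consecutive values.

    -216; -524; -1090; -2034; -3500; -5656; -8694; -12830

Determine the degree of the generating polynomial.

D1: -308, -566, -944, -1466, -2156, -3038, -4136
D2: -258, -378, -522, -690, -882, -1098
D3: -120, -144, -168, -192, -216
D4: -24, -24, -24, -24
The fourth differences are constant, so the polynomial has degree 4.

4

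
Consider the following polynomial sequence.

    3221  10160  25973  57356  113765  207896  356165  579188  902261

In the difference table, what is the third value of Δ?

31383

D1: 6939, 15813, 31383, 56409, 94131, 148269, 223023, 323073
D2: 8874, 15570, 25026, 37722, 54138, 74754, 100050
D3: 6696, 9456, 12696, 16416, 20616, 25296
D4: 2760, 3240, 3720, 4200, 4680
D5: 480, 480, 480, 480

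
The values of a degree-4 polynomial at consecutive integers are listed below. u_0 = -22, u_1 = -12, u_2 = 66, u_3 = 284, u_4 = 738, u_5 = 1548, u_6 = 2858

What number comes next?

4836

Δ: 10 , 78 , 218 , 454 , 810 , 1310
Δ²: 68 , 140 , 236 , 356 , 500
Δ³: 72 , 96 , 120 , 144
Δ⁴: 24 , 24 , 24
The fourth differences are constant (24).
144 + 24 = 168;  500 + 168 = 668;  1310 + 668 = 1978;  2858 + 1978 = 4836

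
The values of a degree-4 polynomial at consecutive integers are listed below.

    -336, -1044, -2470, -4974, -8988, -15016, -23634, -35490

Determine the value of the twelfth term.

First differences: -708, -1426, -2504, -4014, -6028, -8618, -11856
Second differences: -718, -1078, -1510, -2014, -2590, -3238
Third differences: -360, -432, -504, -576, -648
Fourth differences: -72, -72, -72, -72
Fourth differences constant at -72.
-648 − 72 = -720;  -3238 − 720 = -3958;  -11856 − 3958 = -15814;  -35490 − 15814 = -51304
-720 − 72 = -792;  -3958 − 792 = -4750;  -15814 − 4750 = -20564;  -51304 − 20564 = -71868
-792 − 72 = -864;  -4750 − 864 = -5614;  -20564 − 5614 = -26178;  -71868 − 26178 = -98046
-864 − 72 = -936;  -5614 − 936 = -6550;  -26178 − 6550 = -32728;  -98046 − 32728 = -130774

-130774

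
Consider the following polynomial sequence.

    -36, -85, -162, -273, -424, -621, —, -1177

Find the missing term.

Using the first 6 terms:
Δ: -49  -77  -111  -151  -197
Δ²: -28  -34  -40  -46
Δ³: -6  -6  -6
Constant third difference = -6.
Extend forward: -46 − 6 = -52;  -197 − 52 = -249;  -621 − 249 = -870

-870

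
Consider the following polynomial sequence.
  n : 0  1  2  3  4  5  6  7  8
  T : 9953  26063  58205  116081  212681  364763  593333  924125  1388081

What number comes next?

2021831

16110, 32142, 57876, 96600, 152082, 228570, 330792, 463956
16032, 25734, 38724, 55482, 76488, 102222, 133164
9702, 12990, 16758, 21006, 25734, 30942
3288, 3768, 4248, 4728, 5208
480, 480, 480, 480
Fifth differences constant at 480.
5208 + 480 = 5688;  30942 + 5688 = 36630;  133164 + 36630 = 169794;  463956 + 169794 = 633750;  1388081 + 633750 = 2021831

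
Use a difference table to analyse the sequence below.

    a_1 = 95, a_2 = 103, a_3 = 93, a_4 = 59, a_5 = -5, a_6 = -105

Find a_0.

75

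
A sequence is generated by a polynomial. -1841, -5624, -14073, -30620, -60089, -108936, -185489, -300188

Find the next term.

D1: -3783, -8449, -16547, -29469, -48847, -76553, -114699
D2: -4666, -8098, -12922, -19378, -27706, -38146
D3: -3432, -4824, -6456, -8328, -10440
D4: -1392, -1632, -1872, -2112
D5: -240, -240, -240
The fifth differences are constant (-240).
-2112 − 240 = -2352;  -10440 − 2352 = -12792;  -38146 − 12792 = -50938;  -114699 − 50938 = -165637;  -300188 − 165637 = -465825

-465825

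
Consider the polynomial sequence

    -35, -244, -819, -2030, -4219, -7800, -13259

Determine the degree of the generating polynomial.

Δ: -209, -575, -1211, -2189, -3581, -5459
Δ²: -366, -636, -978, -1392, -1878
Δ³: -270, -342, -414, -486
Δ⁴: -72, -72, -72
The fourth differences are constant, so the polynomial has degree 4.

4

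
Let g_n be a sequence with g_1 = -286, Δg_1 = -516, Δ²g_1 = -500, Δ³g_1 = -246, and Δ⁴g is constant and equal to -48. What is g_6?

-10566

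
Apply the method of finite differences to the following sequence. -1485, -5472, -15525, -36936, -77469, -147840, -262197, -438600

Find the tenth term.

-1072224

D1: -3987  -10053  -21411  -40533  -70371  -114357  -176403
D2: -6066  -11358  -19122  -29838  -43986  -62046
D3: -5292  -7764  -10716  -14148  -18060
D4: -2472  -2952  -3432  -3912
D5: -480  -480  -480
The fifth differences are constant (-480).
-3912 − 480 = -4392;  -18060 − 4392 = -22452;  -62046 − 22452 = -84498;  -176403 − 84498 = -260901;  -438600 − 260901 = -699501
-4392 − 480 = -4872;  -22452 − 4872 = -27324;  -84498 − 27324 = -111822;  -260901 − 111822 = -372723;  -699501 − 372723 = -1072224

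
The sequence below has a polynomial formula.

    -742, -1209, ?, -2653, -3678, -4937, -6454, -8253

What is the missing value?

-1838

Using the last 5 terms:
-1025, -1259, -1517, -1799
-234, -258, -282
-24, -24
Constant third difference = -24.
Extend backward: -234 + 24 = -210;  -1025 + 210 = -815;  -2653 + 815 = -1838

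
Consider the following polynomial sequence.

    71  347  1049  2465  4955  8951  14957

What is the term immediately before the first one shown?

276  702  1416  2490  3996  6006
426  714  1074  1506  2010
288  360  432  504
72  72  72
The fourth differences are constant at 72.
Work back: 288 − 72 = 216;  426 − 216 = 210;  276 − 210 = 66;  71 − 66 = 5

5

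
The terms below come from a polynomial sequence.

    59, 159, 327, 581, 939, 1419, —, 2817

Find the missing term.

2039

Using the first 6 terms:
First differences: 100  168  254  358  480
Second differences: 68  86  104  122
Third differences: 18  18  18
Constant third difference = 18.
Extend forward: 122 + 18 = 140;  480 + 140 = 620;  1419 + 620 = 2039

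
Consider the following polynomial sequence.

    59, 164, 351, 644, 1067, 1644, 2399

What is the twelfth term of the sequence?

First differences: 105, 187, 293, 423, 577, 755
Second differences: 82, 106, 130, 154, 178
Third differences: 24, 24, 24, 24
The third differences are constant (24).
178 + 24 = 202;  755 + 202 = 957;  2399 + 957 = 3356
202 + 24 = 226;  957 + 226 = 1183;  3356 + 1183 = 4539
226 + 24 = 250;  1183 + 250 = 1433;  4539 + 1433 = 5972
250 + 24 = 274;  1433 + 274 = 1707;  5972 + 1707 = 7679
274 + 24 = 298;  1707 + 298 = 2005;  7679 + 2005 = 9684

9684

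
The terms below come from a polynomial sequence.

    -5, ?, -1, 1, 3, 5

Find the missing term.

-3

Using the last 4 terms:
Δ: 2, 2, 2
Constant first difference = 2.
Extend backward: -1 − 2 = -3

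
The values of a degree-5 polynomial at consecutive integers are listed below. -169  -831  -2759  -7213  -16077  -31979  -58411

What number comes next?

-99849

D1: -662, -1928, -4454, -8864, -15902, -26432
D2: -1266, -2526, -4410, -7038, -10530
D3: -1260, -1884, -2628, -3492
D4: -624, -744, -864
D5: -120, -120
Constant fifth difference = -120, so extend:
-864 − 120 = -984;  -3492 − 984 = -4476;  -10530 − 4476 = -15006;  -26432 − 15006 = -41438;  -58411 − 41438 = -99849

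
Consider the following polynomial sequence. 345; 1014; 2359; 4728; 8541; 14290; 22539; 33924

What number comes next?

Δ: 669, 1345, 2369, 3813, 5749, 8249, 11385
Δ²: 676, 1024, 1444, 1936, 2500, 3136
Δ³: 348, 420, 492, 564, 636
Δ⁴: 72, 72, 72, 72
Constant fourth difference = 72, so extend:
636 + 72 = 708;  3136 + 708 = 3844;  11385 + 3844 = 15229;  33924 + 15229 = 49153

49153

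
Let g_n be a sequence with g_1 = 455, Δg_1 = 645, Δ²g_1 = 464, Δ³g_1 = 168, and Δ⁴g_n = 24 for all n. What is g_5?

6515

Build the table forward from the leading diagonal:
Δ⁴: 24  24  24  24  24
Δ³: 168  192  216  240  264
Δ²: 464  632  824  1040  1280
Δ: 645  1109  1741  2565  3605
g: 455  1100  2209  3950  6515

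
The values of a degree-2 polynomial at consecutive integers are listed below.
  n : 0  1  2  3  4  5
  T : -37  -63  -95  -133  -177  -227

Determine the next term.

-283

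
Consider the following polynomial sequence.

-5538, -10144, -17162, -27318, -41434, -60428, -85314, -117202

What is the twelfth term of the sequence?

-4606, -7018, -10156, -14116, -18994, -24886, -31888
-2412, -3138, -3960, -4878, -5892, -7002
-726, -822, -918, -1014, -1110
-96, -96, -96, -96
Constant fourth difference = -96, so extend:
-1110 − 96 = -1206;  -7002 − 1206 = -8208;  -31888 − 8208 = -40096;  -117202 − 40096 = -157298
-1206 − 96 = -1302;  -8208 − 1302 = -9510;  -40096 − 9510 = -49606;  -157298 − 49606 = -206904
-1302 − 96 = -1398;  -9510 − 1398 = -10908;  -49606 − 10908 = -60514;  -206904 − 60514 = -267418
-1398 − 96 = -1494;  -10908 − 1494 = -12402;  -60514 − 12402 = -72916;  -267418 − 72916 = -340334

-340334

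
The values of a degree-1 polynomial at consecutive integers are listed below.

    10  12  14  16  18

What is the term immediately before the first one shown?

8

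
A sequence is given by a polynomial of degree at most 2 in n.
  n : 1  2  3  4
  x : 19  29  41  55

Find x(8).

Δ: 10  12  14
Δ²: 2  2
Constant second difference = 2, so extend:
14 + 2 = 16;  55 + 16 = 71
16 + 2 = 18;  71 + 18 = 89
18 + 2 = 20;  89 + 20 = 109
20 + 2 = 22;  109 + 22 = 131

131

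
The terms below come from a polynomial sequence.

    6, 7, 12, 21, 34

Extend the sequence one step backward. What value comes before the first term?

First differences: 1  5  9  13
Second differences: 4  4  4
The second differences are constant at 4.
Work back: 1 − 4 = -3;  6 + 3 = 9

9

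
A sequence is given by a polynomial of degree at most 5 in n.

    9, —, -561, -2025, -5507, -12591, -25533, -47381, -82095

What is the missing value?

-83

Using the last 7 terms:
Δ: -1464  -3482  -7084  -12942  -21848  -34714
Δ²: -2018  -3602  -5858  -8906  -12866
Δ³: -1584  -2256  -3048  -3960
Δ⁴: -672  -792  -912
Δ⁵: -120  -120
Constant fifth difference = -120.
Extend backward: -672 + 120 = -552;  -1584 + 552 = -1032;  -2018 + 1032 = -986;  -1464 + 986 = -478;  -561 + 478 = -83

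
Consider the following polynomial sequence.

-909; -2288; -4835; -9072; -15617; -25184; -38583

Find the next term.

-1379  -2547  -4237  -6545  -9567  -13399
-1168  -1690  -2308  -3022  -3832
-522  -618  -714  -810
-96  -96  -96
Constant fourth difference = -96, so extend:
-810 − 96 = -906;  -3832 − 906 = -4738;  -13399 − 4738 = -18137;  -38583 − 18137 = -56720

-56720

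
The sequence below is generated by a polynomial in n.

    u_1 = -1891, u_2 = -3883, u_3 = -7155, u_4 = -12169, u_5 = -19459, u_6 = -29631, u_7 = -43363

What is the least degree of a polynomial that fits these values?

4

D1: -1992, -3272, -5014, -7290, -10172, -13732
D2: -1280, -1742, -2276, -2882, -3560
D3: -462, -534, -606, -678
D4: -72, -72, -72
The fourth differences are constant, so the polynomial has degree 4.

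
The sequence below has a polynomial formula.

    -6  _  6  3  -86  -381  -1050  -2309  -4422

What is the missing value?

Using the last 7 terms:
D1: -3  -89  -295  -669  -1259  -2113
D2: -86  -206  -374  -590  -854
D3: -120  -168  -216  -264
D4: -48  -48  -48
Constant fourth difference = -48.
Extend backward: -120 + 48 = -72;  -86 + 72 = -14;  -3 + 14 = 11;  6 − 11 = -5

-5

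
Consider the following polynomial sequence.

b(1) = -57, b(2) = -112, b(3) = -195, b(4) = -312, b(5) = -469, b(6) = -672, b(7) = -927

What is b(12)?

-3192

Δ: -55, -83, -117, -157, -203, -255
Δ²: -28, -34, -40, -46, -52
Δ³: -6, -6, -6, -6
Third differences constant at -6.
-52 − 6 = -58;  -255 − 58 = -313;  -927 − 313 = -1240
-58 − 6 = -64;  -313 − 64 = -377;  -1240 − 377 = -1617
-64 − 6 = -70;  -377 − 70 = -447;  -1617 − 447 = -2064
-70 − 6 = -76;  -447 − 76 = -523;  -2064 − 523 = -2587
-76 − 6 = -82;  -523 − 82 = -605;  -2587 − 605 = -3192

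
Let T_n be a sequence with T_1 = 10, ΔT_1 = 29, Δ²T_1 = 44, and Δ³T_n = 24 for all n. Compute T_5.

Build the table forward from the leading diagonal:
Third differences: 24  24  24  24  24
Second differences: 44  68  92  116  140
First differences: 29  73  141  233  349
T: 10  39  112  253  486

486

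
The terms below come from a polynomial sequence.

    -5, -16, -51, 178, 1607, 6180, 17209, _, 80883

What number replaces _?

Using the first 7 terms:
Δ: -11, -35, 229, 1429, 4573, 11029
Δ²: -24, 264, 1200, 3144, 6456
Δ³: 288, 936, 1944, 3312
Δ⁴: 648, 1008, 1368
Δ⁵: 360, 360
Constant fifth difference = 360.
Extend forward: 1368 + 360 = 1728;  3312 + 1728 = 5040;  6456 + 5040 = 11496;  11029 + 11496 = 22525;  17209 + 22525 = 39734

39734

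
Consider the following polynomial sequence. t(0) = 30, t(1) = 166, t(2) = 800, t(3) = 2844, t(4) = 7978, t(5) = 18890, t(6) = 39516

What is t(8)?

133334

First differences: 136, 634, 2044, 5134, 10912, 20626
Second differences: 498, 1410, 3090, 5778, 9714
Third differences: 912, 1680, 2688, 3936
Fourth differences: 768, 1008, 1248
Fifth differences: 240, 240
Fifth differences constant at 240.
1248 + 240 = 1488;  3936 + 1488 = 5424;  9714 + 5424 = 15138;  20626 + 15138 = 35764;  39516 + 35764 = 75280
1488 + 240 = 1728;  5424 + 1728 = 7152;  15138 + 7152 = 22290;  35764 + 22290 = 58054;  75280 + 58054 = 133334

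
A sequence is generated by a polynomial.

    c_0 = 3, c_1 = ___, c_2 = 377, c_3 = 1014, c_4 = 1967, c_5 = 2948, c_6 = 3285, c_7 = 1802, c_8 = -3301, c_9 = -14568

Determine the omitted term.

80

Using the last 8 terms:
D1: 637  953  981  337  -1483  -5103  -11267
D2: 316  28  -644  -1820  -3620  -6164
D3: -288  -672  -1176  -1800  -2544
D4: -384  -504  -624  -744
D5: -120  -120  -120
Constant fifth difference = -120.
Extend backward: -384 + 120 = -264;  -288 + 264 = -24;  316 + 24 = 340;  637 − 340 = 297;  377 − 297 = 80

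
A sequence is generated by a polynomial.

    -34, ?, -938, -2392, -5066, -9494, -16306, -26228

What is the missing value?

-266

Using the last 6 terms:
Δ: -1454  -2674  -4428  -6812  -9922
Δ²: -1220  -1754  -2384  -3110
Δ³: -534  -630  -726
Δ⁴: -96  -96
Constant fourth difference = -96.
Extend backward: -534 + 96 = -438;  -1220 + 438 = -782;  -1454 + 782 = -672;  -938 + 672 = -266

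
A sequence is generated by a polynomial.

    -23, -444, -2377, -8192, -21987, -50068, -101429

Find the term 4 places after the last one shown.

-840513

-421, -1933, -5815, -13795, -28081, -51361
-1512, -3882, -7980, -14286, -23280
-2370, -4098, -6306, -8994
-1728, -2208, -2688
-480, -480
The fifth differences are constant (-480).
-2688 − 480 = -3168;  -8994 − 3168 = -12162;  -23280 − 12162 = -35442;  -51361 − 35442 = -86803;  -101429 − 86803 = -188232
-3168 − 480 = -3648;  -12162 − 3648 = -15810;  -35442 − 15810 = -51252;  -86803 − 51252 = -138055;  -188232 − 138055 = -326287
-3648 − 480 = -4128;  -15810 − 4128 = -19938;  -51252 − 19938 = -71190;  -138055 − 71190 = -209245;  -326287 − 209245 = -535532
-4128 − 480 = -4608;  -19938 − 4608 = -24546;  -71190 − 24546 = -95736;  -209245 − 95736 = -304981;  -535532 − 304981 = -840513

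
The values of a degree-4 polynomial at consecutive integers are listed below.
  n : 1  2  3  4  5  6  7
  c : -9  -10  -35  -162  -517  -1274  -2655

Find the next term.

-4930

D1: -1 , -25 , -127 , -355 , -757 , -1381
D2: -24 , -102 , -228 , -402 , -624
D3: -78 , -126 , -174 , -222
D4: -48 , -48 , -48
The fourth differences are constant (-48).
-222 − 48 = -270;  -624 − 270 = -894;  -1381 − 894 = -2275;  -2655 − 2275 = -4930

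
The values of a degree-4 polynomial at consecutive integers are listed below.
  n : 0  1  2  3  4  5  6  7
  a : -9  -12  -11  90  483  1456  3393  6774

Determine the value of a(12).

D1: -3  1  101  393  973  1937  3381
D2: 4  100  292  580  964  1444
D3: 96  192  288  384  480
D4: 96  96  96  96
Constant fourth difference = 96, so extend:
480 + 96 = 576;  1444 + 576 = 2020;  3381 + 2020 = 5401;  6774 + 5401 = 12175
576 + 96 = 672;  2020 + 672 = 2692;  5401 + 2692 = 8093;  12175 + 8093 = 20268
672 + 96 = 768;  2692 + 768 = 3460;  8093 + 3460 = 11553;  20268 + 11553 = 31821
768 + 96 = 864;  3460 + 864 = 4324;  11553 + 4324 = 15877;  31821 + 15877 = 47698
864 + 96 = 960;  4324 + 960 = 5284;  15877 + 5284 = 21161;  47698 + 21161 = 68859

68859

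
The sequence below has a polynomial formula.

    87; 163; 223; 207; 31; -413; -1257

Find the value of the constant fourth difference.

D1: 76, 60, -16, -176, -444, -844
D2: -16, -76, -160, -268, -400
D3: -60, -84, -108, -132
D4: -24, -24, -24

-24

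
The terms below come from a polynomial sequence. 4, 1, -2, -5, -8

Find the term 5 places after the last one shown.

First differences: -3, -3, -3, -3
Constant first difference = -3, so extend:
-8 − 3 = -11
-11 − 3 = -14
-14 − 3 = -17
-17 − 3 = -20
-20 − 3 = -23

-23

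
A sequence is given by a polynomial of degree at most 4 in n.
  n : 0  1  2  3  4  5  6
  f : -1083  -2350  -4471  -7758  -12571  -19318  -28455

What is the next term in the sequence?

First differences: -1267  -2121  -3287  -4813  -6747  -9137
Second differences: -854  -1166  -1526  -1934  -2390
Third differences: -312  -360  -408  -456
Fourth differences: -48  -48  -48
Fourth differences constant at -48.
-456 − 48 = -504;  -2390 − 504 = -2894;  -9137 − 2894 = -12031;  -28455 − 12031 = -40486

-40486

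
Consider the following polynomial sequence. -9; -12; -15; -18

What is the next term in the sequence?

First differences: -3 , -3 , -3
First differences constant at -3.
-18 − 3 = -21

-21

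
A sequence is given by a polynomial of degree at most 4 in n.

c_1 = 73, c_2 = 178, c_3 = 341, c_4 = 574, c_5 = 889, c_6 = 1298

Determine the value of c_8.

2446

Δ: 105, 163, 233, 315, 409
Δ²: 58, 70, 82, 94
Δ³: 12, 12, 12
The third differences are constant (12).
94 + 12 = 106;  409 + 106 = 515;  1298 + 515 = 1813
106 + 12 = 118;  515 + 118 = 633;  1813 + 633 = 2446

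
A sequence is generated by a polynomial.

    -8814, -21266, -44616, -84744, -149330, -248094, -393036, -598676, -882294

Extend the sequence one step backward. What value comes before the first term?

-2940

Δ: -12452  -23350  -40128  -64586  -98764  -144942  -205640  -283618
Δ²: -10898  -16778  -24458  -34178  -46178  -60698  -77978
Δ³: -5880  -7680  -9720  -12000  -14520  -17280
Δ⁴: -1800  -2040  -2280  -2520  -2760
Δ⁵: -240  -240  -240  -240
The fifth differences are constant at -240.
Work back: -1800 + 240 = -1560;  -5880 + 1560 = -4320;  -10898 + 4320 = -6578;  -12452 + 6578 = -5874;  -8814 + 5874 = -2940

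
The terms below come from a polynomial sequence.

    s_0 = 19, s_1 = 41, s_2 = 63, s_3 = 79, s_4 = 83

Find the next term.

Δ: 22 , 22 , 16 , 4
Δ²: 0 , -6 , -12
Δ³: -6 , -6
The third differences are constant (-6).
-12 − 6 = -18;  4 − 18 = -14;  83 − 14 = 69

69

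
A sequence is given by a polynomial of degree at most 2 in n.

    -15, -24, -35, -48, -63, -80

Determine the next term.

Δ: -9 , -11 , -13 , -15 , -17
Δ²: -2 , -2 , -2 , -2
Second differences constant at -2.
-17 − 2 = -19;  -80 − 19 = -99

-99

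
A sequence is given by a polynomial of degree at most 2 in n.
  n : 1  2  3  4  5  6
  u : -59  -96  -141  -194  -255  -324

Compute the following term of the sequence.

-401

Δ: -37, -45, -53, -61, -69
Δ²: -8, -8, -8, -8
The second differences are constant (-8).
-69 − 8 = -77;  -324 − 77 = -401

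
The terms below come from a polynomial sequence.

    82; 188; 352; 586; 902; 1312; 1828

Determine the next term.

First differences: 106, 164, 234, 316, 410, 516
Second differences: 58, 70, 82, 94, 106
Third differences: 12, 12, 12, 12
Third differences constant at 12.
106 + 12 = 118;  516 + 118 = 634;  1828 + 634 = 2462

2462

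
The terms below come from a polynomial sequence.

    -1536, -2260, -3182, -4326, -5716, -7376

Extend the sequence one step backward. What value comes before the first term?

First differences: -724  -922  -1144  -1390  -1660
Second differences: -198  -222  -246  -270
Third differences: -24  -24  -24
The third differences are constant at -24.
Work back: -198 + 24 = -174;  -724 + 174 = -550;  -1536 + 550 = -986

-986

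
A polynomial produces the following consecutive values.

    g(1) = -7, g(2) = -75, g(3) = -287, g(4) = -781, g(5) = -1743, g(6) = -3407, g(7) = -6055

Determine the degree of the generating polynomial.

Δ: -68, -212, -494, -962, -1664, -2648
Δ²: -144, -282, -468, -702, -984
Δ³: -138, -186, -234, -282
Δ⁴: -48, -48, -48
The fourth differences are constant, so the polynomial has degree 4.

4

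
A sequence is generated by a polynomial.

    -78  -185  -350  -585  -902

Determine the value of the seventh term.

-1830

First differences: -107 , -165 , -235 , -317
Second differences: -58 , -70 , -82
Third differences: -12 , -12
The third differences are constant (-12).
-82 − 12 = -94;  -317 − 94 = -411;  -902 − 411 = -1313
-94 − 12 = -106;  -411 − 106 = -517;  -1313 − 517 = -1830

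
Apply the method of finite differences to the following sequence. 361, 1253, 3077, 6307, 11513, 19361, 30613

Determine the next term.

46127

First differences: 892, 1824, 3230, 5206, 7848, 11252
Second differences: 932, 1406, 1976, 2642, 3404
Third differences: 474, 570, 666, 762
Fourth differences: 96, 96, 96
Constant fourth difference = 96, so extend:
762 + 96 = 858;  3404 + 858 = 4262;  11252 + 4262 = 15514;  30613 + 15514 = 46127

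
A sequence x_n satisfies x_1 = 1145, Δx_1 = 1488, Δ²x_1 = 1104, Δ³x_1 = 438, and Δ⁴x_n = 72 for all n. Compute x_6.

24365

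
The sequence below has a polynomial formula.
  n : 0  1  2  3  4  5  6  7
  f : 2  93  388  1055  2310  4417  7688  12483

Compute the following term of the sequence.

D1: 91  295  667  1255  2107  3271  4795
D2: 204  372  588  852  1164  1524
D3: 168  216  264  312  360
D4: 48  48  48  48
Constant fourth difference = 48, so extend:
360 + 48 = 408;  1524 + 408 = 1932;  4795 + 1932 = 6727;  12483 + 6727 = 19210

19210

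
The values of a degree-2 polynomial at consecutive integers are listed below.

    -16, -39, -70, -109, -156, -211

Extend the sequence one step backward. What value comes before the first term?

-1

-23  -31  -39  -47  -55
-8  -8  -8  -8
The second differences are constant at -8.
Work back: -23 + 8 = -15;  -16 + 15 = -1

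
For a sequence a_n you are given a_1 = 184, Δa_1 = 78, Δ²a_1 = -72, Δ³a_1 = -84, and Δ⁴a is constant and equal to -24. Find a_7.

-2468

Build the table forward from the leading diagonal:
Δ⁴: -24, -24, -24, -24, -24, -24, -24
Δ³: -84, -108, -132, -156, -180, -204, -228
Δ²: -72, -156, -264, -396, -552, -732, -936
Δ: 78, 6, -150, -414, -810, -1362, -2094
a: 184, 262, 268, 118, -296, -1106, -2468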